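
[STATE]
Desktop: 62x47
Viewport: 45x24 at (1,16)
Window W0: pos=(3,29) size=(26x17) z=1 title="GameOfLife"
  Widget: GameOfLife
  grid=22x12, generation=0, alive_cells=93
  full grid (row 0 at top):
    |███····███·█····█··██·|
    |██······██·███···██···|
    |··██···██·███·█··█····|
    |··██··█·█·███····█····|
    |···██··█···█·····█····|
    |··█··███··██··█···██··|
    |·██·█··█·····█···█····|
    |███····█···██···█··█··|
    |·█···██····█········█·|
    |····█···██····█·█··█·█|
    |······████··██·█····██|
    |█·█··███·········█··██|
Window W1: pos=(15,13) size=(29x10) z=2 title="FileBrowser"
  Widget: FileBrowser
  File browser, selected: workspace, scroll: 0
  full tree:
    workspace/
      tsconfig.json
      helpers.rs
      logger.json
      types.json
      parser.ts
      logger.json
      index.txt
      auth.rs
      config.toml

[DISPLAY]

              ┃> [-] workspace/           ┃  
              ┃    tsconfig.json          ┃  
              ┃    helpers.rs             ┃  
              ┃    logger.json            ┃  
              ┃    types.json             ┃  
              ┃    parser.ts              ┃  
              ┗━━━━━━━━━━━━━━━━━━━━━━━━━━━┛  
                                             
                                             
                                             
                                             
                                             
                                             
  ┏━━━━━━━━━━━━━━━━━━━━━━━━┓                 
  ┃ GameOfLife             ┃                 
  ┠────────────────────────┨                 
  ┃Gen: 0                  ┃                 
  ┃███····███·█····█··██·  ┃                 
  ┃██······██·███···██···  ┃                 
  ┃··██···██·███·█··█····  ┃                 
  ┃··██··█·█·███····█····  ┃                 
  ┃···██··█···█·····█····  ┃                 
  ┃··█··███··██··█···██··  ┃                 
  ┃·██·█··█·····█···█····  ┃                 


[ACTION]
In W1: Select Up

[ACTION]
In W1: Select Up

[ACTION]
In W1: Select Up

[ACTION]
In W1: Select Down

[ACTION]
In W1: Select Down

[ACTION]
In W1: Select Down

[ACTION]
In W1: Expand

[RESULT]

              ┃  [-] workspace/           ┃  
              ┃    tsconfig.json          ┃  
              ┃    helpers.rs             ┃  
              ┃  > logger.json            ┃  
              ┃    types.json             ┃  
              ┃    parser.ts              ┃  
              ┗━━━━━━━━━━━━━━━━━━━━━━━━━━━┛  
                                             
                                             
                                             
                                             
                                             
                                             
  ┏━━━━━━━━━━━━━━━━━━━━━━━━┓                 
  ┃ GameOfLife             ┃                 
  ┠────────────────────────┨                 
  ┃Gen: 0                  ┃                 
  ┃███····███·█····█··██·  ┃                 
  ┃██······██·███···██···  ┃                 
  ┃··██···██·███·█··█····  ┃                 
  ┃··██··█·█·███····█····  ┃                 
  ┃···██··█···█·····█····  ┃                 
  ┃··█··███··██··█···██··  ┃                 
  ┃·██·█··█·····█···█····  ┃                 


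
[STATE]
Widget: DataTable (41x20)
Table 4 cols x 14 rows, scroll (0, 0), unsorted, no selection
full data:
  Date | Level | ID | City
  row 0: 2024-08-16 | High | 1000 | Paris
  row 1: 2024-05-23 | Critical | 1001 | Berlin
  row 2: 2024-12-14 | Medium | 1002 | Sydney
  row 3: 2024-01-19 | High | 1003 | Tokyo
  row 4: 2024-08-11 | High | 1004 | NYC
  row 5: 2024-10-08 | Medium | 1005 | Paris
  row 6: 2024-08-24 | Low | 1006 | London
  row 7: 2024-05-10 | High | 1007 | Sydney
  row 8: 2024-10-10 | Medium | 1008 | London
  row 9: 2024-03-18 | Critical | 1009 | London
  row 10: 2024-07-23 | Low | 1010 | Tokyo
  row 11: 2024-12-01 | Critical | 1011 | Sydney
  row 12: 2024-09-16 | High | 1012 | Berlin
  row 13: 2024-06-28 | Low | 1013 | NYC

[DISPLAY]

Date      │Level   │ID  │City            
──────────┼────────┼────┼──────          
2024-08-16│High    │1000│Paris           
2024-05-23│Critical│1001│Berlin          
2024-12-14│Medium  │1002│Sydney          
2024-01-19│High    │1003│Tokyo           
2024-08-11│High    │1004│NYC             
2024-10-08│Medium  │1005│Paris           
2024-08-24│Low     │1006│London          
2024-05-10│High    │1007│Sydney          
2024-10-10│Medium  │1008│London          
2024-03-18│Critical│1009│London          
2024-07-23│Low     │1010│Tokyo           
2024-12-01│Critical│1011│Sydney          
2024-09-16│High    │1012│Berlin          
2024-06-28│Low     │1013│NYC             
                                         
                                         
                                         
                                         


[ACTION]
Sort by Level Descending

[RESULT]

Date      │Level  ▼│ID  │City            
──────────┼────────┼────┼──────          
2024-12-14│Medium  │1002│Sydney          
2024-10-08│Medium  │1005│Paris           
2024-10-10│Medium  │1008│London          
2024-08-24│Low     │1006│London          
2024-07-23│Low     │1010│Tokyo           
2024-06-28│Low     │1013│NYC             
2024-08-16│High    │1000│Paris           
2024-01-19│High    │1003│Tokyo           
2024-08-11│High    │1004│NYC             
2024-05-10│High    │1007│Sydney          
2024-09-16│High    │1012│Berlin          
2024-05-23│Critical│1001│Berlin          
2024-03-18│Critical│1009│London          
2024-12-01│Critical│1011│Sydney          
                                         
                                         
                                         
                                         


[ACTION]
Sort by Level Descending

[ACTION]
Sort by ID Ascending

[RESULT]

Date      │Level   │ID ▲│City            
──────────┼────────┼────┼──────          
2024-08-16│High    │1000│Paris           
2024-05-23│Critical│1001│Berlin          
2024-12-14│Medium  │1002│Sydney          
2024-01-19│High    │1003│Tokyo           
2024-08-11│High    │1004│NYC             
2024-10-08│Medium  │1005│Paris           
2024-08-24│Low     │1006│London          
2024-05-10│High    │1007│Sydney          
2024-10-10│Medium  │1008│London          
2024-03-18│Critical│1009│London          
2024-07-23│Low     │1010│Tokyo           
2024-12-01│Critical│1011│Sydney          
2024-09-16│High    │1012│Berlin          
2024-06-28│Low     │1013│NYC             
                                         
                                         
                                         
                                         


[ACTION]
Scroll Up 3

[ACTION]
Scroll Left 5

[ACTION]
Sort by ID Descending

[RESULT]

Date      │Level   │ID ▼│City            
──────────┼────────┼────┼──────          
2024-06-28│Low     │1013│NYC             
2024-09-16│High    │1012│Berlin          
2024-12-01│Critical│1011│Sydney          
2024-07-23│Low     │1010│Tokyo           
2024-03-18│Critical│1009│London          
2024-10-10│Medium  │1008│London          
2024-05-10│High    │1007│Sydney          
2024-08-24│Low     │1006│London          
2024-10-08│Medium  │1005│Paris           
2024-08-11│High    │1004│NYC             
2024-01-19│High    │1003│Tokyo           
2024-12-14│Medium  │1002│Sydney          
2024-05-23│Critical│1001│Berlin          
2024-08-16│High    │1000│Paris           
                                         
                                         
                                         
                                         


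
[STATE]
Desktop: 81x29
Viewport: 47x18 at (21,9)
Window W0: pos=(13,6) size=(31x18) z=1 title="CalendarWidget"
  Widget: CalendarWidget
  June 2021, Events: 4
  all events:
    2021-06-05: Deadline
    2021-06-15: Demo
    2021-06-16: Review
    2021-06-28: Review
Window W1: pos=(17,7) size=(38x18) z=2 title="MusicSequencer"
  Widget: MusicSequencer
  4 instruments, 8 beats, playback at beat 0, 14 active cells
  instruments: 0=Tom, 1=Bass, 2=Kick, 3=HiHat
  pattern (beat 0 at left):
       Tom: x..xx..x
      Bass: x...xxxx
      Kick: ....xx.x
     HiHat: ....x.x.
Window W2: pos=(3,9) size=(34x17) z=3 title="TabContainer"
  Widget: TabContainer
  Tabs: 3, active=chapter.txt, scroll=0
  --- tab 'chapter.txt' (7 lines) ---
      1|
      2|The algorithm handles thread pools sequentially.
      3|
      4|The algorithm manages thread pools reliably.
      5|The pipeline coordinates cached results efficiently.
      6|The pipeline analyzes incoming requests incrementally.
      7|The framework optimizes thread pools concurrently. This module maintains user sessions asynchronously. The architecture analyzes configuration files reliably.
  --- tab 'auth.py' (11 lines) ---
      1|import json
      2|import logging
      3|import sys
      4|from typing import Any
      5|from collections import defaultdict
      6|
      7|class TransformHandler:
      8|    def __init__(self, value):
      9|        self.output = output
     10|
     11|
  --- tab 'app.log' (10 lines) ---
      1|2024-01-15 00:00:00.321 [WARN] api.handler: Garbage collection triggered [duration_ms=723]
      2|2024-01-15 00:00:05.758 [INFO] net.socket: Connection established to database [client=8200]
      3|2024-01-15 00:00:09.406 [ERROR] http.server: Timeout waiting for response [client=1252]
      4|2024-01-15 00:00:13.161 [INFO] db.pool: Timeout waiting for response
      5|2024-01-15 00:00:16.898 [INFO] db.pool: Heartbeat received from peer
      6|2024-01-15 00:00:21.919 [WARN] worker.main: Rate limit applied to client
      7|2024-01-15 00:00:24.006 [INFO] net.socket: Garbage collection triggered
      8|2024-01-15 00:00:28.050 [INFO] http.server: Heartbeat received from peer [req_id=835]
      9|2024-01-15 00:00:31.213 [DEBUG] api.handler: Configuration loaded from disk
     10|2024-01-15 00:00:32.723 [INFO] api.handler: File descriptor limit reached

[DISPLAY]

━━━━━━━━━━━━━━━┓─────────────────┨             
               ┃                 ┃             
───────────────┨                 ┃             
th.py │ app.log┃                 ┃             
───────────────┃                 ┃             
               ┃                 ┃             
dles thread poo┃                 ┃             
               ┃                 ┃             
ages thread poo┃                 ┃             
dinates cached ┃                 ┃             
yzes incoming r┃                 ┃             
imizes thread p┃                 ┃             
               ┃                 ┃             
               ┃                 ┃             
               ┃                 ┃             
               ┃━━━━━━━━━━━━━━━━━┛             
━━━━━━━━━━━━━━━┛                               
                                               


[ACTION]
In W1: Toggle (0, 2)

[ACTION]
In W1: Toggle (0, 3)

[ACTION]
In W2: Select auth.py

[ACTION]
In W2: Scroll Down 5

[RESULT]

━━━━━━━━━━━━━━━┓─────────────────┨             
               ┃                 ┃             
───────────────┨                 ┃             
th.py]│ app.log┃                 ┃             
───────────────┃                 ┃             
               ┃                 ┃             
ndler:         ┃                 ┃             
self, value):  ┃                 ┃             
ut = output    ┃                 ┃             
               ┃                 ┃             
               ┃                 ┃             
               ┃                 ┃             
               ┃                 ┃             
               ┃                 ┃             
               ┃                 ┃             
               ┃━━━━━━━━━━━━━━━━━┛             
━━━━━━━━━━━━━━━┛                               
                                               


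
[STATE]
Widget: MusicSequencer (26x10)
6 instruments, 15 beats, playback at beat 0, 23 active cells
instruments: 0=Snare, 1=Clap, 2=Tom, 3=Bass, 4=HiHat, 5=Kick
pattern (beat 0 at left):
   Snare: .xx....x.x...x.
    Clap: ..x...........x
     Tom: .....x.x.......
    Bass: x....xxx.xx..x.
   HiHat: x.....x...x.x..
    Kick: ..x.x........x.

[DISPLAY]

      ▼12345678901234     
 Snare·██····█·█···█·     
  Clap··█···········█     
   Tom·····█·█·······     
  Bass█····███·██··█·     
 HiHat█·····█···█·█··     
  Kick··█·█········█·     
                          
                          
                          


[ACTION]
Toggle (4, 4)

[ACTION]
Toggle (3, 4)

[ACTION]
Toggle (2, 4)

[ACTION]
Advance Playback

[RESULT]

      0▼2345678901234     
 Snare·██····█·█···█·     
  Clap··█···········█     
   Tom····██·█·······     
  Bass█···████·██··█·     
 HiHat█···█·█···█·█··     
  Kick··█·█········█·     
                          
                          
                          


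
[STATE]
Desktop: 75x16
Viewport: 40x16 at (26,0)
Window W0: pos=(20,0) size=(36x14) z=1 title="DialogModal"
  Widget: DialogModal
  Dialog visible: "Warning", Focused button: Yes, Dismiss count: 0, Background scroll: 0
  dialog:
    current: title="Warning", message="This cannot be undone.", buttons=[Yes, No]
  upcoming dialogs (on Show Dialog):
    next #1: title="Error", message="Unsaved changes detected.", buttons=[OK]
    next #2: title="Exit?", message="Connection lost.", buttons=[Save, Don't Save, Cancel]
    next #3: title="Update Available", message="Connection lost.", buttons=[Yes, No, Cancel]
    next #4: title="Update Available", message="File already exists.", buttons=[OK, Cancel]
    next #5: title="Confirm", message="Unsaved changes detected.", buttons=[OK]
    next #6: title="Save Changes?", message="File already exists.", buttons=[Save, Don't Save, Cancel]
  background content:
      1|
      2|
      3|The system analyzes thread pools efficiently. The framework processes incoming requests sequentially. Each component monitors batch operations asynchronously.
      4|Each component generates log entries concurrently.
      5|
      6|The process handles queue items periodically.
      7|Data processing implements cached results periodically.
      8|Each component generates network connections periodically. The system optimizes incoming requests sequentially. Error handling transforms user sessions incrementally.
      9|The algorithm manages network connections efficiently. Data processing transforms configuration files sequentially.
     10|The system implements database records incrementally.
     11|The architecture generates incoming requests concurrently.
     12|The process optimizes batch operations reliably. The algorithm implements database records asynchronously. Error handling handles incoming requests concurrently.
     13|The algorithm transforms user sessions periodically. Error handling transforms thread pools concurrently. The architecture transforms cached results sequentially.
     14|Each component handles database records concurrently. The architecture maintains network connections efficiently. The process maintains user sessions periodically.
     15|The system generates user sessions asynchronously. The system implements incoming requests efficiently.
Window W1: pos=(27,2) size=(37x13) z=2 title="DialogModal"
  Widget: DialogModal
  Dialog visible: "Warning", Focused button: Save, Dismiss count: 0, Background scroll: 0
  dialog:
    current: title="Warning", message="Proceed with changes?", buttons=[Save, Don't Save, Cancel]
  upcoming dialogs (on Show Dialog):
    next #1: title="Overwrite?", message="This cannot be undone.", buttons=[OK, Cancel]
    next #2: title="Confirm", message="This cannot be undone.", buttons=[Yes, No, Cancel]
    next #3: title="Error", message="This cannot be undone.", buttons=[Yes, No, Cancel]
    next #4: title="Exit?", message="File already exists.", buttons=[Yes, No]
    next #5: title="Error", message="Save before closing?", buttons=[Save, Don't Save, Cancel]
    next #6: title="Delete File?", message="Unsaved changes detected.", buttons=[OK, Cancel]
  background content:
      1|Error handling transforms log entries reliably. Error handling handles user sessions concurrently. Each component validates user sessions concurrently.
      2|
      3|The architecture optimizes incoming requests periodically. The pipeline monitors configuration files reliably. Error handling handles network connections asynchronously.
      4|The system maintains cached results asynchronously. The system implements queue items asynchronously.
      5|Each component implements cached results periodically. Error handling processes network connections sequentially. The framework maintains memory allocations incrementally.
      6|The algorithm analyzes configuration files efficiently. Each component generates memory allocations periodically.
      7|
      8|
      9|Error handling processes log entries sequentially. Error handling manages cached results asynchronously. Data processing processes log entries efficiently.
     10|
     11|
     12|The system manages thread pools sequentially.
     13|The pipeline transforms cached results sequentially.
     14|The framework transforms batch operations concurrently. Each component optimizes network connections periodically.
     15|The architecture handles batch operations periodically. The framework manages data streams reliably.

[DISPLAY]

━━━━━━━━━━━━━━━━━━━━━━━━━━━━━┓          
ogModal                      ┃          
─┏━━━━━━━━━━━━━━━━━━━━━━━━━━━━━━━━━━━┓  
 ┃ DialogModal                       ┃  
 ┠───────────────────────────────────┨  
─┃Error handling transforms log entri┃  
 ┃                                   ┃  
 ┃Th┌─────────────────────────────┐ng┃  
 ┃Th│           Warning           │ts┃  
─┃Ea│    Proceed with changes?    │re┃  
c┃Th│ [Save]  Don't Save   Cancel │io┃  
l┃  └─────────────────────────────┘  ┃  
y┃                                   ┃  
━┃Error handling processes log entrie┃  
 ┗━━━━━━━━━━━━━━━━━━━━━━━━━━━━━━━━━━━┛  
                                        


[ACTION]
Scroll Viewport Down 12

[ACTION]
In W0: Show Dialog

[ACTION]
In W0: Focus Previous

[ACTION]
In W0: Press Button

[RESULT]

━━━━━━━━━━━━━━━━━━━━━━━━━━━━━┓          
ogModal                      ┃          
─┏━━━━━━━━━━━━━━━━━━━━━━━━━━━━━━━━━━━┓  
 ┃ DialogModal                       ┃  
 ┠───────────────────────────────────┨  
y┃Error handling transforms log entri┃  
c┃                                   ┃  
 ┃Th┌─────────────────────────────┐ng┃  
r┃Th│           Warning           │ts┃  
p┃Ea│    Proceed with changes?    │re┃  
c┃Th│ [Save]  Don't Save   Cancel │io┃  
l┃  └─────────────────────────────┘  ┃  
y┃                                   ┃  
━┃Error handling processes log entrie┃  
 ┗━━━━━━━━━━━━━━━━━━━━━━━━━━━━━━━━━━━┛  
                                        


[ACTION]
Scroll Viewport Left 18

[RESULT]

            ┏━━━━━━━━━━━━━━━━━━━━━━━━━━━
            ┃ DialogModal               
            ┠──────┏━━━━━━━━━━━━━━━━━━━━
            ┃      ┃ DialogModal        
            ┃      ┠────────────────────
            ┃The sy┃Error handling trans
            ┃Each c┃                    
            ┃      ┃Th┌─────────────────
            ┃The pr┃Th│           Warnin
            ┃Data p┃Ea│    Proceed with 
            ┃Each c┃Th│ [Save]  Don't Sa
            ┃The al┃  └─────────────────
            ┃The sy┃                    
            ┗━━━━━━┃Error handling proce
                   ┗━━━━━━━━━━━━━━━━━━━━
                                        


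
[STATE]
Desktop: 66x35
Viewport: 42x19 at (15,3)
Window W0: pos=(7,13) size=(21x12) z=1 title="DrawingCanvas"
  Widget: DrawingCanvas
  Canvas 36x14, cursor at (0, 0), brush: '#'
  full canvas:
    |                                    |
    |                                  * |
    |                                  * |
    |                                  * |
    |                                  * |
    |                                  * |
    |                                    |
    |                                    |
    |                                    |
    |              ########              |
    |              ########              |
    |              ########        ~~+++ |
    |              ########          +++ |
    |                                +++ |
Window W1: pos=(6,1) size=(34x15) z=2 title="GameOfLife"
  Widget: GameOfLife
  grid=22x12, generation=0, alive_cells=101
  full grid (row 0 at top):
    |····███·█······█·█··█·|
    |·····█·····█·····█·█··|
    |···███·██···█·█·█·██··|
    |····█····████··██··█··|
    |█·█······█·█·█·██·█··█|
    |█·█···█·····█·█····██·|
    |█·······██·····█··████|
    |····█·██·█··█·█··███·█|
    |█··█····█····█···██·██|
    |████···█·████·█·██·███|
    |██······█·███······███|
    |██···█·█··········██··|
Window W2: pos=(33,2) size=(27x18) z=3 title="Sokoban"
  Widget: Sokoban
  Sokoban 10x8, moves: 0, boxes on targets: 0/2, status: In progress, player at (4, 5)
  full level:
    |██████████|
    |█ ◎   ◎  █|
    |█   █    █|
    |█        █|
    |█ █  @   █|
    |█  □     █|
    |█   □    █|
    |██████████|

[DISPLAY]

──────────────────┃ Sokoban               
                  ┠───────────────────────
···█·····█·█··    ┃██████████             
█···█·█·█·██··    ┃█ ◎   ◎  █             
·████··██··█··    ┃█   █    █             
·█·█·█·██·█··█    ┃█        █             
····█·█····██·    ┃█ █  @   █             
██·····█··████    ┃█  □     █             
·█··█·█··███·█    ┃█   □    █             
█····█···██·██    ┃██████████             
·████·█·██·███    ┃Moves: 0  0/2          
█·███······███    ┃                       
━━━━━━━━━━━━━━━━━━┃                       
            ┃     ┃                       
            ┃     ┃                       
            ┃     ┃                       
            ┃     ┗━━━━━━━━━━━━━━━━━━━━━━━
            ┃                             
            ┃                             


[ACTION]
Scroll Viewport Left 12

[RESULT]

   ┠──────────────────────────┃ Sokoban   
   ┃Gen: 0                    ┠───────────
   ┃·····█·····█·····█·█··    ┃██████████ 
   ┃···███·██···█·█·█·██··    ┃█ ◎   ◎  █ 
   ┃····█····████··██··█··    ┃█   █    █ 
   ┃█·█······█·█·█·██·█··█    ┃█        █ 
   ┃█·█···█·····█·█····██·    ┃█ █  @   █ 
   ┃█·······██·····█··████    ┃█  □     █ 
   ┃····█·██·█··█·█··███·█    ┃█   □    █ 
   ┃█··█····█····█···██·██    ┃██████████ 
   ┃████···█·████·█·██·███    ┃Moves: 0  0
   ┃██······█·███······███    ┃           
   ┗━━━━━━━━━━━━━━━━━━━━━━━━━━┃           
    ┃+                  ┃     ┃           
    ┃                   ┃     ┃           
    ┃                   ┃     ┃           
    ┃                   ┃     ┗━━━━━━━━━━━
    ┃                   ┃                 
    ┃                   ┃                 


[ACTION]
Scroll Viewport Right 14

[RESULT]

────────────────┃ Sokoban                 
                ┠─────────────────────────
·█·····█·█··    ┃██████████               
··█·█·█·██··    ┃█ ◎   ◎  █               
███··██··█··    ┃█   █    █               
·█·█·██·█··█    ┃█        █               
··█·█····██·    ┃█ █  @   █               
·····█··████    ┃█  □     █               
··█·█··███·█    ┃█   □    █               
···█···██·██    ┃██████████               
███·█·██·███    ┃Moves: 0  0/2            
███······███    ┃                         
━━━━━━━━━━━━━━━━┃                         
          ┃     ┃                         
          ┃     ┃                         
          ┃     ┃                         
          ┃     ┗━━━━━━━━━━━━━━━━━━━━━━━━━
          ┃                               
          ┃                               


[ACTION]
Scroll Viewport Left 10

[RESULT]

──────────────────────────┃ Sokoban       
Gen: 0                    ┠───────────────
·····█·····█·····█·█··    ┃██████████     
···███·██···█·█·█·██··    ┃█ ◎   ◎  █     
····█····████··██··█··    ┃█   █    █     
█·█······█·█·█·██·█··█    ┃█        █     
█·█···█·····█·█····██·    ┃█ █  @   █     
█·······██·····█··████    ┃█  □     █     
····█·██·█··█·█··███·█    ┃█   □    █     
█··█····█····█···██·██    ┃██████████     
████···█·████·█·██·███    ┃Moves: 0  0/2  
██······█·███······███    ┃               
━━━━━━━━━━━━━━━━━━━━━━━━━━┃               
┃+                  ┃     ┃               
┃                   ┃     ┃               
┃                   ┃     ┃               
┃                   ┃     ┗━━━━━━━━━━━━━━━
┃                   ┃                     
┃                   ┃                     


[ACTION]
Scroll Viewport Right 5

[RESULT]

─────────────────────┃ Sokoban            
0                    ┠────────────────────
█·····█·····█·█··    ┃██████████          
█·██···█·█·█·██··    ┃█ ◎   ◎  █          
····████··██··█··    ┃█   █    █          
····█·█·█·██·█··█    ┃█        █          
·█·····█·█····██·    ┃█ █  @   █          
···██·····█··████    ┃█  □     █          
·██·█··█·█··███·█    ┃█   □    █          
···█····█···██·██    ┃██████████          
··█·████·█·██·███    ┃Moves: 0  0/2       
···█·███······███    ┃                    
━━━━━━━━━━━━━━━━━━━━━┃                    
               ┃     ┃                    
               ┃     ┃                    
               ┃     ┃                    
               ┃     ┗━━━━━━━━━━━━━━━━━━━━
               ┃                          
               ┃                          


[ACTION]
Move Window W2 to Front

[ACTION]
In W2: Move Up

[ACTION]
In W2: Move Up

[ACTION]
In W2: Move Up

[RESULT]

─────────────────────┃ Sokoban            
0                    ┠────────────────────
█·····█·····█·█··    ┃██████████          
█·██···█·█·█·██··    ┃█ ◎  @◎  █          
····████··██··█··    ┃█   █    █          
····█·█·█·██·█··█    ┃█        █          
·█·····█·█····██·    ┃█ █      █          
···██·····█··████    ┃█  □     █          
·██·█··█·█··███·█    ┃█   □    █          
···█····█···██·██    ┃██████████          
··█·████·█·██·███    ┃Moves: 3  0/2       
···█·███······███    ┃                    
━━━━━━━━━━━━━━━━━━━━━┃                    
               ┃     ┃                    
               ┃     ┃                    
               ┃     ┃                    
               ┃     ┗━━━━━━━━━━━━━━━━━━━━
               ┃                          
               ┃                          


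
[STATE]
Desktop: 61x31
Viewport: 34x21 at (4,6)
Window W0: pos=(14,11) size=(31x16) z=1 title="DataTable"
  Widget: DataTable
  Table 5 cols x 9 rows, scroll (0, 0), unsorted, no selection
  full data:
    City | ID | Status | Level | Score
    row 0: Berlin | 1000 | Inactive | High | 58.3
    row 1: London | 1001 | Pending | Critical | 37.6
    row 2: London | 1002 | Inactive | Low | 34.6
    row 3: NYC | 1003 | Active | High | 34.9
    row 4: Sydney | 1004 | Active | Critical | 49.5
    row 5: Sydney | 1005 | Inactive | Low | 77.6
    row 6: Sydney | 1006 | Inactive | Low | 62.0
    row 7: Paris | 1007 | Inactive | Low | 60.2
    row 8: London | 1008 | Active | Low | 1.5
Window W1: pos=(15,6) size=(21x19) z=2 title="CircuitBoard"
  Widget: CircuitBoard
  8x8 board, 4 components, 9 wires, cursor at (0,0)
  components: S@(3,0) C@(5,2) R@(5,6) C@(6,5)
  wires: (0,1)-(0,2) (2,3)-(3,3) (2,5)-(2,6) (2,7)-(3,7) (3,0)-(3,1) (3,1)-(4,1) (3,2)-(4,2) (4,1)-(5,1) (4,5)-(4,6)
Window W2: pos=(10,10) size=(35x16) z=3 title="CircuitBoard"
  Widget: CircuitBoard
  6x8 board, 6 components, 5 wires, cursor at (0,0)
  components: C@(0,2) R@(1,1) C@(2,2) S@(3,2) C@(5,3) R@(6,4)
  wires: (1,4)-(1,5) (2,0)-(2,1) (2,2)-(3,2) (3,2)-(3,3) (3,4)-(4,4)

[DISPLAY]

           ┏━━━━━━━━━━━━━━━━━━━┓  
           ┃ CircuitBoard      ┃  
           ┠───────────────────┨  
           ┃   0 1 2 3 4 5 6 7 ┃  
      ┏━━━━━━━━━━━━━━━━━━━━━━━━━━━
      ┃ CircuitBoard              
      ┠───────────────────────────
      ┃   0 1 2 3 4 5             
      ┃0  [.]      C              
      ┃                           
      ┃1       R           · ─ ·  
      ┃                           
      ┃2   · ─ ·   C              
      ┃            │              
      ┃3           S ─ ·   ·      
      ┃                    │      
      ┃4                   ·      
      ┃                           
      ┃5               C          
      ┗━━━━━━━━━━━━━━━━━━━━━━━━━━━
          ┗━━━━━━━━━━━━━━━━━━━━━━━


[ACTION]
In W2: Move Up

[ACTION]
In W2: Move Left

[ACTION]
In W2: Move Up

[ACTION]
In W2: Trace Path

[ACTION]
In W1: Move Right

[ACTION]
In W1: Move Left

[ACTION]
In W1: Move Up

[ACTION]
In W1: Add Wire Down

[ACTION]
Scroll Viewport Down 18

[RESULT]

      ┏━━━━━━━━━━━━━━━━━━━━━━━━━━━
      ┃ CircuitBoard              
      ┠───────────────────────────
      ┃   0 1 2 3 4 5             
      ┃0  [.]      C              
      ┃                           
      ┃1       R           · ─ ·  
      ┃                           
      ┃2   · ─ ·   C              
      ┃            │              
      ┃3           S ─ ·   ·      
      ┃                    │      
      ┃4                   ·      
      ┃                           
      ┃5               C          
      ┗━━━━━━━━━━━━━━━━━━━━━━━━━━━
          ┗━━━━━━━━━━━━━━━━━━━━━━━
                                  
                                  
                                  
                                  


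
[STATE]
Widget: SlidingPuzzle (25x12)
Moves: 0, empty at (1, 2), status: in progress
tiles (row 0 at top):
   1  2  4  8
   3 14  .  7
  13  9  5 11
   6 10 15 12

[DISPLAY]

┌────┬────┬────┬────┐    
│  1 │  2 │  4 │  8 │    
├────┼────┼────┼────┤    
│  3 │ 14 │    │  7 │    
├────┼────┼────┼────┤    
│ 13 │  9 │  5 │ 11 │    
├────┼────┼────┼────┤    
│  6 │ 10 │ 15 │ 12 │    
└────┴────┴────┴────┘    
Moves: 0                 
                         
                         


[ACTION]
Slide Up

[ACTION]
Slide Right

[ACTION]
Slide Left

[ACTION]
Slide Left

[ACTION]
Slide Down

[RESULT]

┌────┬────┬────┬────┐    
│  1 │  2 │  4 │  8 │    
├────┼────┼────┼────┤    
│  3 │ 14 │  5 │    │    
├────┼────┼────┼────┤    
│ 13 │  9 │ 11 │  7 │    
├────┼────┼────┼────┤    
│  6 │ 10 │ 15 │ 12 │    
└────┴────┴────┴────┘    
Moves: 5                 
                         
                         


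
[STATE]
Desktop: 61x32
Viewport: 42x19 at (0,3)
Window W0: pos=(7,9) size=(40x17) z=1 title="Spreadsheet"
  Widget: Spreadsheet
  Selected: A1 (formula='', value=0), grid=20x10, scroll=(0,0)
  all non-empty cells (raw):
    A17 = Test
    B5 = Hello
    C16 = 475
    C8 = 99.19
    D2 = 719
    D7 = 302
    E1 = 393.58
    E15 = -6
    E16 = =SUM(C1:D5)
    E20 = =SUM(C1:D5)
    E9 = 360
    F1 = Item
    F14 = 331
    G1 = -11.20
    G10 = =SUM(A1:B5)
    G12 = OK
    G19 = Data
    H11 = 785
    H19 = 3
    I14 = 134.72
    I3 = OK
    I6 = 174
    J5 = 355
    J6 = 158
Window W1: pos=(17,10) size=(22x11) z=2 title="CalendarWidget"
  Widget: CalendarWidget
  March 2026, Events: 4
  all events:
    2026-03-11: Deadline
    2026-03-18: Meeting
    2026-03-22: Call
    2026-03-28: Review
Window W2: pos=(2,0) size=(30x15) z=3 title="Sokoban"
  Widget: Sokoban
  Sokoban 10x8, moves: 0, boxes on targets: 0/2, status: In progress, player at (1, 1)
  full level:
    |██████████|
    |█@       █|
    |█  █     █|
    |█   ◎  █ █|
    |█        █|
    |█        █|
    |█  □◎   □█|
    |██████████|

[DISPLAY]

  ┃██████████                  ┃          
  ┃█@       █                  ┃          
  ┃█  █     █                  ┃          
  ┃█   ◎  █ █                  ┃          
  ┃█        █                  ┃          
  ┃█        █                  ┃          
  ┃█  □◎   □█                  ┃━━━━━━━━━━
  ┃██████████                  ┃━━━━━━┓   
  ┃Moves: 0  0/2               ┃t     ┃───
  ┃                            ┃──────┨   
  ┃                            ┃6     ┃D  
  ┗━━━━━━━━━━━━━━━━━━━━━━━━━━━━┛ Sa Su┃---
       ┃  1      ┃                   1┃   
       ┃  2      ┃ 2  3  4  5  6  7  8┃  7
       ┃  3      ┃ 9 10 11* 12 13 14 1┃   
       ┃  4      ┃16 17 18* 19 20 21 2┃   
       ┃  5      ┃23 24 25 26 27 28* 2┃   
       ┃  6      ┗━━━━━━━━━━━━━━━━━━━━┛   
       ┃  7        0       0       0     3


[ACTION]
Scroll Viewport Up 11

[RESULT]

  ┏━━━━━━━━━━━━━━━━━━━━━━━━━━━━┓          
  ┃ Sokoban                    ┃          
  ┠────────────────────────────┨          
  ┃██████████                  ┃          
  ┃█@       █                  ┃          
  ┃█  █     █                  ┃          
  ┃█   ◎  █ █                  ┃          
  ┃█        █                  ┃          
  ┃█        █                  ┃          
  ┃█  □◎   □█                  ┃━━━━━━━━━━
  ┃██████████                  ┃━━━━━━┓   
  ┃Moves: 0  0/2               ┃t     ┃───
  ┃                            ┃──────┨   
  ┃                            ┃6     ┃D  
  ┗━━━━━━━━━━━━━━━━━━━━━━━━━━━━┛ Sa Su┃---
       ┃  1      ┃                   1┃   
       ┃  2      ┃ 2  3  4  5  6  7  8┃  7
       ┃  3      ┃ 9 10 11* 12 13 14 1┃   
       ┃  4      ┃16 17 18* 19 20 21 2┃   


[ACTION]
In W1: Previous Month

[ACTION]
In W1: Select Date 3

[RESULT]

  ┏━━━━━━━━━━━━━━━━━━━━━━━━━━━━┓          
  ┃ Sokoban                    ┃          
  ┠────────────────────────────┨          
  ┃██████████                  ┃          
  ┃█@       █                  ┃          
  ┃█  █     █                  ┃          
  ┃█   ◎  █ █                  ┃          
  ┃█        █                  ┃          
  ┃█        █                  ┃          
  ┃█  □◎   □█                  ┃━━━━━━━━━━
  ┃██████████                  ┃━━━━━━┓   
  ┃Moves: 0  0/2               ┃t     ┃───
  ┃                            ┃──────┨   
  ┃                            ┃26    ┃D  
  ┗━━━━━━━━━━━━━━━━━━━━━━━━━━━━┛ Sa Su┃---
       ┃  1      ┃                   1┃   
       ┃  2      ┃ 2 [ 3]  4  5  6  7 ┃  7
       ┃  3      ┃ 9 10 11 12 13 14 15┃   
       ┃  4      ┃16 17 18 19 20 21 22┃   
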